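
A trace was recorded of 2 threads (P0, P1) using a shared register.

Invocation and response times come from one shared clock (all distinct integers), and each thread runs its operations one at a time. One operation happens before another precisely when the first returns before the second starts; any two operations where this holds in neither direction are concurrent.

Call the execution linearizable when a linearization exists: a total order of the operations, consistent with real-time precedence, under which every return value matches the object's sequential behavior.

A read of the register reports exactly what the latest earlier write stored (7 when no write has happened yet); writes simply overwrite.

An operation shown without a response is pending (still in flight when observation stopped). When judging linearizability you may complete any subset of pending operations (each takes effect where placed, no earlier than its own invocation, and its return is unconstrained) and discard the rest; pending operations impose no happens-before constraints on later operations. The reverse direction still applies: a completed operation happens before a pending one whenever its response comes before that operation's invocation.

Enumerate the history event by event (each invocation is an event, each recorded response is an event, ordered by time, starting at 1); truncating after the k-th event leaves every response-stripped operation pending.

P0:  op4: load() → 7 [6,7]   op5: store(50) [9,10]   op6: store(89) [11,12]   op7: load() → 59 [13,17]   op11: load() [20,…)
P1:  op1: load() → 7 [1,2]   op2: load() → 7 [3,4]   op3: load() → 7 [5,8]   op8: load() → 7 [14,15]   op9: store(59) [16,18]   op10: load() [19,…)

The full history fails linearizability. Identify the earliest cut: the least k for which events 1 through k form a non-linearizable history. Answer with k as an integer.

15

one valid order for events 1..14 is op1, op2, op3, op4, op5, op6:
after step 1 (op1 load() → 7): value 7
after step 2 (op2 load() → 7): value 7
after step 3 (op3 load() → 7): value 7
after step 4 (op4 load() → 7): value 7
after step 5 (op5 store(50)): value 50
after step 6 (op6 store(89)): value 89
include event 15 — op8 responding at 15 — and every candidate order breaks
every completion of the 1 pending operation (op7) was checked; none linearizes
for example op1, op2, op3, op4, op5, op6, op8 (pending dropped) fails at step 7: op8 load() → 7 is not legal there
for example op1, op2, op4, op3, op5, op6, op8 (pending dropped) fails at step 7: op8 load() → 7 is not legal there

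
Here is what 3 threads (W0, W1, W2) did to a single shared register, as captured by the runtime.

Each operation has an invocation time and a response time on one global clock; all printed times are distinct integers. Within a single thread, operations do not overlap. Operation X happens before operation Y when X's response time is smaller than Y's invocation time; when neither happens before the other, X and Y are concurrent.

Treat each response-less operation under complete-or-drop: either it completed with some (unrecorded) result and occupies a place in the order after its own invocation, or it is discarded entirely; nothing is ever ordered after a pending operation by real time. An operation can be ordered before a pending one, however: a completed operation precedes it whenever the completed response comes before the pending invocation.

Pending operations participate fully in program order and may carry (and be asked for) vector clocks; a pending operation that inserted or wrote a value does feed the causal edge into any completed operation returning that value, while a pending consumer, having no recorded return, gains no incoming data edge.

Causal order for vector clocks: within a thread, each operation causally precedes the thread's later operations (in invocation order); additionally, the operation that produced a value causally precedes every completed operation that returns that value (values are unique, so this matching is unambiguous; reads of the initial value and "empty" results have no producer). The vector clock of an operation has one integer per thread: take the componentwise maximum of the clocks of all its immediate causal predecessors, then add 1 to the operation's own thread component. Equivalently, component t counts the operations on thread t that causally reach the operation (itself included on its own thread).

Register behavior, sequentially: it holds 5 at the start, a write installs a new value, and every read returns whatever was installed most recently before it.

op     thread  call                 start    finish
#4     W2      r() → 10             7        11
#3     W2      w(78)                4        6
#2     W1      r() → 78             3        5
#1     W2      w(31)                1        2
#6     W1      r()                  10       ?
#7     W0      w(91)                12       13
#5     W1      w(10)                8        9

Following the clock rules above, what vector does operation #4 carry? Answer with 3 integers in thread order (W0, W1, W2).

VC(#1, invoked at 1): no causal predecessors; +1 on W2 → (0, 0, 1)
VC(#7, invoked at 12): no causal predecessors; +1 on W0 → (1, 0, 0)
VC(#3, invoked at 4): max of VC(#1)=(0, 0, 1), then +1 on thread W2 → (0, 0, 2)
VC(#2, invoked at 3): max of VC(#3)=(0, 0, 2), then +1 on thread W1 → (0, 1, 2)
VC(#5, invoked at 8): max of VC(#2)=(0, 1, 2), then +1 on thread W1 → (0, 2, 2)
VC(#4, invoked at 7): max of VC(#3)=(0, 0, 2), VC(#5)=(0, 2, 2), then +1 on thread W2 → (0, 2, 3)
VC(#6, invoked at 10): max of VC(#5)=(0, 2, 2), then +1 on thread W1 → (0, 3, 2)
target: VC(#4) = (0, 2, 3)

(0, 2, 3)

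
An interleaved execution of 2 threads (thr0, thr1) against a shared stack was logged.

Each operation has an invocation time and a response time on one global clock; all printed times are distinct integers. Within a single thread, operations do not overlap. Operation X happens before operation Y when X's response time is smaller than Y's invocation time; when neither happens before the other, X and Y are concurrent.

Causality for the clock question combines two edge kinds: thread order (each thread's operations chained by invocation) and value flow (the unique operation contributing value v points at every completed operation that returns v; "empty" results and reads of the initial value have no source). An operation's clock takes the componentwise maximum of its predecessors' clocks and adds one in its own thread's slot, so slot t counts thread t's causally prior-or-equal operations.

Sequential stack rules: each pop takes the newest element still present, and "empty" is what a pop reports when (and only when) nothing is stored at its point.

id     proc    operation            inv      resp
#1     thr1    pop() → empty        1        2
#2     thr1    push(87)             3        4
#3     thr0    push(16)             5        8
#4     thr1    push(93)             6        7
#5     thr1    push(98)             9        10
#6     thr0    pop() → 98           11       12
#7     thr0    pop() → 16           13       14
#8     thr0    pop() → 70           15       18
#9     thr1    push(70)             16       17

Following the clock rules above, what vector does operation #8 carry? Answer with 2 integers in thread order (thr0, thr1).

(4, 5)

root op #1, invoked 1: fresh clock plus thr1's own tick → (0, 1)
root op #3, invoked 5: fresh clock plus thr0's own tick → (1, 0)
merge at #2 (invoked 3): VC(#1)=(0, 1), own-thread bump on thr1 → (0, 2)
merge at #4 (invoked 6): VC(#2)=(0, 2), own-thread bump on thr1 → (0, 3)
merge at #5 (invoked 9): VC(#4)=(0, 3), own-thread bump on thr1 → (0, 4)
merge at #9 (invoked 16): VC(#5)=(0, 4), own-thread bump on thr1 → (0, 5)
merge at #6 (invoked 11): VC(#3)=(1, 0), VC(#5)=(0, 4), own-thread bump on thr0 → (2, 4)
merge at #7 (invoked 13): VC(#3)=(1, 0), VC(#6)=(2, 4), own-thread bump on thr0 → (3, 4)
merge at #8 (invoked 15): VC(#7)=(3, 4), VC(#9)=(0, 5), own-thread bump on thr0 → (4, 5)
target: VC(#8) = (4, 5)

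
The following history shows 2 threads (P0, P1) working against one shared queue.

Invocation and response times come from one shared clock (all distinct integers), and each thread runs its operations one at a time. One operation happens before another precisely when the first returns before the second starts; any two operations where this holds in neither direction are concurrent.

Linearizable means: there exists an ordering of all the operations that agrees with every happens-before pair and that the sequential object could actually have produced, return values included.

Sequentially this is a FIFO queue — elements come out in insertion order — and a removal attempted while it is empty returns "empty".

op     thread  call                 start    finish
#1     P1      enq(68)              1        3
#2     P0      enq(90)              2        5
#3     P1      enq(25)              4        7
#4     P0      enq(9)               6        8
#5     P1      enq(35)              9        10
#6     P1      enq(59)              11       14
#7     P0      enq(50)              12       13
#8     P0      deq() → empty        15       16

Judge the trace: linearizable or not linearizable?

not linearizable

prefix check: 1..15 passes, 1..16 fails once #8's time-16 response joins
8 completed operations, 10 real-time-consistent orders — every queue replay fails
e.g. #1, #2, #3, #4, #5, #6, #7, #8: illegal at step 8, since #8 deq() → empty cannot apply there
e.g. #1, #2, #3, #4, #5, #7, #6, #8: illegal at step 8, since #8 deq() → empty cannot apply there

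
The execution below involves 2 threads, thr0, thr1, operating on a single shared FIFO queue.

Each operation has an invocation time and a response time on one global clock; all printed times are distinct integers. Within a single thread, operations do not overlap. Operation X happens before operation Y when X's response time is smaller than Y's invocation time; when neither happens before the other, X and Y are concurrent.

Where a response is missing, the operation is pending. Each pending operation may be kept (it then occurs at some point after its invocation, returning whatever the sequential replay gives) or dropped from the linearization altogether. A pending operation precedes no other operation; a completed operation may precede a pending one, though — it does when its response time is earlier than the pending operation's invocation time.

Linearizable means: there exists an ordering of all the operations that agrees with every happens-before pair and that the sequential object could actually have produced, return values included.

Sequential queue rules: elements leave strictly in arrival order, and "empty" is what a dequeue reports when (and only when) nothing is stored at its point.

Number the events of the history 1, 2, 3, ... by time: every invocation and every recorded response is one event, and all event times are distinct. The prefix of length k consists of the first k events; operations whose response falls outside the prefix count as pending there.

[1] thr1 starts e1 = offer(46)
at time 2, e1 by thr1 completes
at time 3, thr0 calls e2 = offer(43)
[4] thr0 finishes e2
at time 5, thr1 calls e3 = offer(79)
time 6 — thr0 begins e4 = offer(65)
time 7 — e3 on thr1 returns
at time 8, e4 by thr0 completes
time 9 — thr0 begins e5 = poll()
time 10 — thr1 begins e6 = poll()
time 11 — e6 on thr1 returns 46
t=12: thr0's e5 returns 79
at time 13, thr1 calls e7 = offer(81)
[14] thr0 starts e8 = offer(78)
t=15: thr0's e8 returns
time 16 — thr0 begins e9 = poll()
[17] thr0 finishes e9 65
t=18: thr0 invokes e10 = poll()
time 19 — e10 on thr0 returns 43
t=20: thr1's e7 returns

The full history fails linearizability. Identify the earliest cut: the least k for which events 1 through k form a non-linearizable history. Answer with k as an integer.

12

one valid order for events 1..11 is e1, e2, e3, e4, e6:
after step 1 (e1 offer(46)): queue <46>
after step 2 (e2 offer(43)): queue <46,43>
after step 3 (e3 offer(79)): queue <46,43,79>
after step 4 (e4 offer(65)): queue <46,43,79,65>
after step 5 (e6 poll() → 46): queue <43,79,65>
event 12 — e5's response, time 12 — after it, nothing linearizes
sample order e1, e2, e3, e4, e5, e6 stalls at step 5 — e5 poll() → 79 has no legal effect
sample order e1, e2, e3, e4, e6, e5 stalls at step 6 — e5 poll() → 79 has no legal effect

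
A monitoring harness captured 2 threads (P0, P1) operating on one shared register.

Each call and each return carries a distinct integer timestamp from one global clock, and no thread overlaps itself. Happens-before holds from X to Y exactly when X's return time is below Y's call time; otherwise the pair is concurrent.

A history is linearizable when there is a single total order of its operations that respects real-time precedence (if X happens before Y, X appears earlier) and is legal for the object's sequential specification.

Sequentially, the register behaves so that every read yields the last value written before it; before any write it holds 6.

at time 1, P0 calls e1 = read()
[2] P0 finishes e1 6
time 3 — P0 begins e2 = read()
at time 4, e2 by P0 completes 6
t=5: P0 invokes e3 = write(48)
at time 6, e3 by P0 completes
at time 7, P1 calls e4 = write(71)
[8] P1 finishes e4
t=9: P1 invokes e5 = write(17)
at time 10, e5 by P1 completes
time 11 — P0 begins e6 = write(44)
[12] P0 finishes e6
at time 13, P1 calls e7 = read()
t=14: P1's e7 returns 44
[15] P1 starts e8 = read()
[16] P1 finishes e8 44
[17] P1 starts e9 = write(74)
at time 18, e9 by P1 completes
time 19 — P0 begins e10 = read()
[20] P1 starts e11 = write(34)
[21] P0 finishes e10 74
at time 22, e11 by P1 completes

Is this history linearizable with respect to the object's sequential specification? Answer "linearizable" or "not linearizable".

linearizable

one valid linearization: e1, e2, e3, e4, e5, e6, e7, e8, e9, e10, e11
1. e1 read() → 6, leaving value 6
2. e2 read() → 6, leaving value 6
3. e3 write(48), leaving value 48
4. e4 write(71), leaving value 71
5. e5 write(17), leaving value 17
6. e6 write(44), leaving value 44
7. e7 read() → 44, leaving value 44
8. e8 read() → 44, leaving value 44
9. e9 write(74), leaving value 74
10. e10 read() → 74, leaving value 74
11. e11 write(34), leaving value 34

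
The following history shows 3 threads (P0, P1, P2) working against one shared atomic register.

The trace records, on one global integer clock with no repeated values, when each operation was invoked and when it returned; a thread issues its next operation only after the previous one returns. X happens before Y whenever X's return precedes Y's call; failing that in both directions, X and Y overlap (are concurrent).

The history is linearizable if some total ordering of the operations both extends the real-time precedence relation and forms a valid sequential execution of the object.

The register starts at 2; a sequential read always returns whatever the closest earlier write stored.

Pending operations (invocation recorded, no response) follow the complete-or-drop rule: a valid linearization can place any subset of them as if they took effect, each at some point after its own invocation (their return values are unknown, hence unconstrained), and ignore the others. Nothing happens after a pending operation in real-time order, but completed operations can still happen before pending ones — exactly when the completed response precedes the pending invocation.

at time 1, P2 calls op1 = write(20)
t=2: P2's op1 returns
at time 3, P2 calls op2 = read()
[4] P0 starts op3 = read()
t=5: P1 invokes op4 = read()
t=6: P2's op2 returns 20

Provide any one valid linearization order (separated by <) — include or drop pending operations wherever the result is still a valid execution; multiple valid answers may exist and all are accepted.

op1 < op2

step 1: op1 write(20) — value 20
step 2: op2 read() → 20 — value 20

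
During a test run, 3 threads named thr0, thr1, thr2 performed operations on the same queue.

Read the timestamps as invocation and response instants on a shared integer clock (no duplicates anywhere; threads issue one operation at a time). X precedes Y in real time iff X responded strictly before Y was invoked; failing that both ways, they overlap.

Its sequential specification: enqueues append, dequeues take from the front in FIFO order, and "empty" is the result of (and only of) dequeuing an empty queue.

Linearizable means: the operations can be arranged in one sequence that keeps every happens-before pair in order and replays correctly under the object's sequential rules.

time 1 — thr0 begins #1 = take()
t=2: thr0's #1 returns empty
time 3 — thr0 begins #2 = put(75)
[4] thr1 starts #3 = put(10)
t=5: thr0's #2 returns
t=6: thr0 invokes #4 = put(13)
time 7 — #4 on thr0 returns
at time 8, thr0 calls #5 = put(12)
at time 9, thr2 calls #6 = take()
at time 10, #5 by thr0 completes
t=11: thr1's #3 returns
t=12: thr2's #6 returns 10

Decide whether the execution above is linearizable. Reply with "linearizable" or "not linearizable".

linearizable

witness order: #1, #3, #2, #4, #5, #6
step 1: #1 take() → empty — queue <>
step 2: #3 put(10) — queue <10>
step 3: #2 put(75) — queue <10,75>
step 4: #4 put(13) — queue <10,75,13>
step 5: #5 put(12) — queue <10,75,13,12>
step 6: #6 take() → 10 — queue <75,13,12>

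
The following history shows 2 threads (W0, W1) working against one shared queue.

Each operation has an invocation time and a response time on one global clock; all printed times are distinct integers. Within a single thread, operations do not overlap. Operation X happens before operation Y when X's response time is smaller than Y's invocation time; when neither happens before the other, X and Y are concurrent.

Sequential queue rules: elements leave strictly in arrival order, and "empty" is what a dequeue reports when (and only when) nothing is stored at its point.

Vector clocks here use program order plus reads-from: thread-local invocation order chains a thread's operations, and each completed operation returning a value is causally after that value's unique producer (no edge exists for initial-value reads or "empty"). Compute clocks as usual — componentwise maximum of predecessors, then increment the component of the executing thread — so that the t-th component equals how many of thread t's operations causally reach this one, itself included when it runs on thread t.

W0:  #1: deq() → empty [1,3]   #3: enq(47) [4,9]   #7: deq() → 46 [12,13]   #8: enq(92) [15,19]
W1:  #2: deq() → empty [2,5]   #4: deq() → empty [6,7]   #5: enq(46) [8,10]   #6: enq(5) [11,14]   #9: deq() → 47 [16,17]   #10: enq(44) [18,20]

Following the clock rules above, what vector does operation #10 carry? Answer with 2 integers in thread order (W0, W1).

(2, 6)

no predecessors for #2 (invoked 2): W1 increments from zero → (0, 1)
no predecessors for #1 (invoked 1): W0 increments from zero → (1, 0)
#4, invoked 6, takes VC(#2)=(0, 1) under max, adds 1 for W1 → (0, 2)
#3, invoked 4, takes VC(#1)=(1, 0) under max, adds 1 for W0 → (2, 0)
#5, invoked 8, takes VC(#4)=(0, 2) under max, adds 1 for W1 → (0, 3)
#6, invoked 11, takes VC(#5)=(0, 3) under max, adds 1 for W1 → (0, 4)
#7, invoked 12, takes VC(#3)=(2, 0), VC(#5)=(0, 3) under max, adds 1 for W0 → (3, 3)
#9, invoked 16, takes VC(#3)=(2, 0), VC(#6)=(0, 4) under max, adds 1 for W1 → (2, 5)
#8, invoked 15, takes VC(#7)=(3, 3) under max, adds 1 for W0 → (4, 3)
#10, invoked 18, takes VC(#9)=(2, 5) under max, adds 1 for W1 → (2, 6)
target: VC(#10) = (2, 6)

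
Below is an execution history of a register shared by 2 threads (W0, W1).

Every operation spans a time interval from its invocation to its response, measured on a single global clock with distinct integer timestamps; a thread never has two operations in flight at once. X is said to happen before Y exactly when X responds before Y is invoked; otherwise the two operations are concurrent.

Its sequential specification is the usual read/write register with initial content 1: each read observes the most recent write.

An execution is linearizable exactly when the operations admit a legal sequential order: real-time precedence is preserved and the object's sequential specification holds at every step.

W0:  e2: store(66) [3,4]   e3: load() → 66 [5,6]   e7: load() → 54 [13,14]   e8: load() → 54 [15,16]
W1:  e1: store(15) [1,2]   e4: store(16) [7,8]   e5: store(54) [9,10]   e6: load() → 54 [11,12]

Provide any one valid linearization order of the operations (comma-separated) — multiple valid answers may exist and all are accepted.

1. e1 store(15), leaving value 15
2. e2 store(66), leaving value 66
3. e3 load() → 66, leaving value 66
4. e4 store(16), leaving value 16
5. e5 store(54), leaving value 54
6. e6 load() → 54, leaving value 54
7. e7 load() → 54, leaving value 54
8. e8 load() → 54, leaving value 54

e1, e2, e3, e4, e5, e6, e7, e8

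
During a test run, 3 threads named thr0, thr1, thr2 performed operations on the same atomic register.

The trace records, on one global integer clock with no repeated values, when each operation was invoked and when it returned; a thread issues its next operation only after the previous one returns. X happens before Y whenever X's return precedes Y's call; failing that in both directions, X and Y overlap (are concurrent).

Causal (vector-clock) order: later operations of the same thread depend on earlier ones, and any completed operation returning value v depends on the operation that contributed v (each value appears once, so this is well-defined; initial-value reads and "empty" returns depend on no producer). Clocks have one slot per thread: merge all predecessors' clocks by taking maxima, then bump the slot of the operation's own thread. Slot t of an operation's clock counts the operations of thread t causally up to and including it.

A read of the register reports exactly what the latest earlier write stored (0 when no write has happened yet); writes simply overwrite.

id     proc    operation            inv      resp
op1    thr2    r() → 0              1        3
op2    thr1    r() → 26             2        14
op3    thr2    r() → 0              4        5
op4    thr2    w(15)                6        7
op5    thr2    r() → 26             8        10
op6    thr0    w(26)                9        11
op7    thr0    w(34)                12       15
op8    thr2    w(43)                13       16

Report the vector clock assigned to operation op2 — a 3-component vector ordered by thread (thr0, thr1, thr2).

root op op1, invoked 1: fresh clock plus thr2's own tick → (0, 0, 1)
root op op6, invoked 9: fresh clock plus thr0's own tick → (1, 0, 0)
invoked at 4, op3 merges VC(op1)=(0, 0, 1) and bumps thr2's slot → (0, 0, 2)
invoked at 2, op2 merges VC(op6)=(1, 0, 0) and bumps thr1's slot → (1, 1, 0)
invoked at 12, op7 merges VC(op6)=(1, 0, 0) and bumps thr0's slot → (2, 0, 0)
invoked at 6, op4 merges VC(op3)=(0, 0, 2) and bumps thr2's slot → (0, 0, 3)
invoked at 8, op5 merges VC(op4)=(0, 0, 3), VC(op6)=(1, 0, 0) and bumps thr2's slot → (1, 0, 4)
invoked at 13, op8 merges VC(op5)=(1, 0, 4) and bumps thr2's slot → (1, 0, 5)
target: VC(op2) = (1, 1, 0)

(1, 1, 0)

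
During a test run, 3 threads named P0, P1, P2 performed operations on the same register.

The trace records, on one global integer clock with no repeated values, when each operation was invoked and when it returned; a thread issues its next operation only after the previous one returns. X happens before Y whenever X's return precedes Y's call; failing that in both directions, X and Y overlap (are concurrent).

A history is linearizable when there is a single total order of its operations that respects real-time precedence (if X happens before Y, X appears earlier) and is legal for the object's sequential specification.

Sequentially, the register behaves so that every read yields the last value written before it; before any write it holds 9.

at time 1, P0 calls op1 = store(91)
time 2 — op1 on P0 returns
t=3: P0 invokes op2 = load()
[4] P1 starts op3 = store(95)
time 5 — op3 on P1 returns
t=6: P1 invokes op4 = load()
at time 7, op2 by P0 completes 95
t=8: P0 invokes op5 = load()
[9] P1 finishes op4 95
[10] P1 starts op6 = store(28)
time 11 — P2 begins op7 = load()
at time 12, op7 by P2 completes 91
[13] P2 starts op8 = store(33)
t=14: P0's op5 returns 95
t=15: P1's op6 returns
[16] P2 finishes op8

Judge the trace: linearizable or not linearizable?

not linearizable

through event 11 a valid linearization exists; event 12 (op7 responding at time 12) ends that
5 completed operations, 3 real-time-consistent orders — every register replay fails
include/drop combinations of the 2 pending operations (op5, op6) were all tried; none helps
one such order, op1, op2, op3, op4, op7 (pending dropped), breaks at step 2 where op2 load() → 95 is illegal
one such order, op1, op3, op2, op4, op7 (pending dropped), breaks at step 5 where op7 load() → 91 is illegal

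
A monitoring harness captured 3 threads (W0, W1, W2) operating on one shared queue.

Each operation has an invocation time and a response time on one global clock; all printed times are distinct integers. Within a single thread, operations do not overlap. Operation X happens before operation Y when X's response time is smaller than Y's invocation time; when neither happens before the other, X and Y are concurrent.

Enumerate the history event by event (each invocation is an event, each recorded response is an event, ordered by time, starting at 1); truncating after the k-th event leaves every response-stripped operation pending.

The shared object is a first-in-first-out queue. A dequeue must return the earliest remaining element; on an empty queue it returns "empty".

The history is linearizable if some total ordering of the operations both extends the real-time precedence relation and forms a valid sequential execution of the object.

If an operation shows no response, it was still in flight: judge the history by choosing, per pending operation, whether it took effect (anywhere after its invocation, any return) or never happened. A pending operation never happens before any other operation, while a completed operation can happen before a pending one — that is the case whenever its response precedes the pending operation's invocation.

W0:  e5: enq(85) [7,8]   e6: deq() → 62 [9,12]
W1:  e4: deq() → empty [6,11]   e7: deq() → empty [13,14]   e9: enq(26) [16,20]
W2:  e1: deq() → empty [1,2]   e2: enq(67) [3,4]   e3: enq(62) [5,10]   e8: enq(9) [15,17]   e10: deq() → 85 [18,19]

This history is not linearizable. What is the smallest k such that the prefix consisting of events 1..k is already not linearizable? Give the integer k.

events 1..10 are still linearizable — one witness is e1, e2, e3, e4, e5:
after step 1 (e1 deq() → empty): queue <>
after step 2 (e2 enq(67)): queue <67>
after step 3 (e3 enq(62)): queue <67,62>
after step 4 (e4 deq() (pending, included)): queue <62>
after step 5 (e5 enq(85)): queue <62,85>
with event 11 included (e4 responding at time 11), all real-time-consistent orders fail
every completion of the 1 pending operation (e6) was checked; none linearizes
for example e1, e2, e3, e4, e5 (pending dropped) fails at step 4: e4 deq() → empty is not legal there
for example e1, e2, e3, e5, e4 (pending dropped) fails at step 5: e4 deq() → empty is not legal there

11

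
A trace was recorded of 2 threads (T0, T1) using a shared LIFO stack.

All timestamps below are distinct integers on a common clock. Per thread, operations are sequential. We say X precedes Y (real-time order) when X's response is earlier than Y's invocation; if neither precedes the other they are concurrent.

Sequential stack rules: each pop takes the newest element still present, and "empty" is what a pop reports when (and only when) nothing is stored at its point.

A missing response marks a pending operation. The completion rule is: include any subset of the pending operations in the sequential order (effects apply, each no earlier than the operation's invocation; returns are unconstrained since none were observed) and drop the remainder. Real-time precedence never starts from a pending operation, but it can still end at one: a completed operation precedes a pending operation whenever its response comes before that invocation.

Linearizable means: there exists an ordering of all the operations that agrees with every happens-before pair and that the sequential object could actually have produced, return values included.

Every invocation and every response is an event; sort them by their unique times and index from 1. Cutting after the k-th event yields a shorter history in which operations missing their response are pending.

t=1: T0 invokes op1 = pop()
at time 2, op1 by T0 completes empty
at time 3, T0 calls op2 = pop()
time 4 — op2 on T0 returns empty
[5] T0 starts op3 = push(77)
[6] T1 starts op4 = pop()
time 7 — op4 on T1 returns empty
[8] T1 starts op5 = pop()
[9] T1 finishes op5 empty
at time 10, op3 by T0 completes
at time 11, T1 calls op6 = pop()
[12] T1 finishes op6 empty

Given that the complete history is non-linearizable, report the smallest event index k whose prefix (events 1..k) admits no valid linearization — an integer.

one valid order for events 1..11 is op1, op2, op4, op5, op3:
step 1: op1 pop() → empty — stack <>
step 2: op2 pop() → empty — stack <>
step 3: op4 pop() → empty — stack <>
step 4: op5 pop() → empty — stack <>
step 5: op3 push(77) — stack <77>
adding event 12 (op6 responds at 12) leaves no legal real-time order
take op1, op2, op3, op4, op5, op6: step 4 already fails, because op4 pop() → empty cannot occur there
take op1, op2, op4, op3, op5, op6: step 5 already fails, because op5 pop() → empty cannot occur there

12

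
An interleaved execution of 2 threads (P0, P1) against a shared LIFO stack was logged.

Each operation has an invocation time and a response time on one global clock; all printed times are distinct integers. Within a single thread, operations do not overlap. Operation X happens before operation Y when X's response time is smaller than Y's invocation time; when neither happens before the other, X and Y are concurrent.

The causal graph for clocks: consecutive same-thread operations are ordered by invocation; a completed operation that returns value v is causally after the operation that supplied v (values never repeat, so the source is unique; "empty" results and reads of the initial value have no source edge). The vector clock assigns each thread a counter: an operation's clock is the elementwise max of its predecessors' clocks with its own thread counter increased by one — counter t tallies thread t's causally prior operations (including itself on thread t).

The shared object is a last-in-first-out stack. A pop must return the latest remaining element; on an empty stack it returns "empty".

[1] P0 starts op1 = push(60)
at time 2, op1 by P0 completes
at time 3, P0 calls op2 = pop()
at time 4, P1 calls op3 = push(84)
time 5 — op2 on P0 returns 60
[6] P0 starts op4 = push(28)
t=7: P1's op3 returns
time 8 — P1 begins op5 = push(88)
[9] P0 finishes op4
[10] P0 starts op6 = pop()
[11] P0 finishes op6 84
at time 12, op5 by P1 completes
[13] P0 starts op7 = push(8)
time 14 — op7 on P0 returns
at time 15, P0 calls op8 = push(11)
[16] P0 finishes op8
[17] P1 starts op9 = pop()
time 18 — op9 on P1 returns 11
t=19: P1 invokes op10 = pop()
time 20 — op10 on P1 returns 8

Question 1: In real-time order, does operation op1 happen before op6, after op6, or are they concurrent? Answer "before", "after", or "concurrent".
Answer: before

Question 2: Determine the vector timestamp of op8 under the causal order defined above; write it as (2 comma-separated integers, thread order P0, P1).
Answer: (6, 1)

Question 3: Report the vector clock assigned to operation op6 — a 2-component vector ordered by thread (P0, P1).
Answer: (4, 1)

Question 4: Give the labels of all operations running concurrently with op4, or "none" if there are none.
Answer: op3, op5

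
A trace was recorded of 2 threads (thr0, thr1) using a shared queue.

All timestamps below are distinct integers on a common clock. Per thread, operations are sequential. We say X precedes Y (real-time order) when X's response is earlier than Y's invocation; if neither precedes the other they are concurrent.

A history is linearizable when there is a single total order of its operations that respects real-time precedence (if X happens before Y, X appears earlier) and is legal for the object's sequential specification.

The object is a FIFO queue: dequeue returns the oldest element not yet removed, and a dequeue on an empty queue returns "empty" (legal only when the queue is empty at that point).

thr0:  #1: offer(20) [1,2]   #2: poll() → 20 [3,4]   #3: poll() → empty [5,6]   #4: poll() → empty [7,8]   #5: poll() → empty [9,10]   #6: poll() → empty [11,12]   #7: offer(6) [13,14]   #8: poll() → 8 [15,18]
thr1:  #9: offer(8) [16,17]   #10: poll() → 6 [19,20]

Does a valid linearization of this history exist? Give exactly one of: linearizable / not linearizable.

already the first 18 events (up to #8's response at time 18) admit no linearization; the first 17 still do
all 2 real-time-respecting orders fail — 9 completed queue operations, no legal replay
one such order, #1, #2, #3, #4, #5, #6, #7, #8, #9, breaks at step 8 where #8 poll() → 8 is illegal
one such order, #1, #2, #3, #4, #5, #6, #7, #9, #8, breaks at step 9 where #8 poll() → 8 is illegal

not linearizable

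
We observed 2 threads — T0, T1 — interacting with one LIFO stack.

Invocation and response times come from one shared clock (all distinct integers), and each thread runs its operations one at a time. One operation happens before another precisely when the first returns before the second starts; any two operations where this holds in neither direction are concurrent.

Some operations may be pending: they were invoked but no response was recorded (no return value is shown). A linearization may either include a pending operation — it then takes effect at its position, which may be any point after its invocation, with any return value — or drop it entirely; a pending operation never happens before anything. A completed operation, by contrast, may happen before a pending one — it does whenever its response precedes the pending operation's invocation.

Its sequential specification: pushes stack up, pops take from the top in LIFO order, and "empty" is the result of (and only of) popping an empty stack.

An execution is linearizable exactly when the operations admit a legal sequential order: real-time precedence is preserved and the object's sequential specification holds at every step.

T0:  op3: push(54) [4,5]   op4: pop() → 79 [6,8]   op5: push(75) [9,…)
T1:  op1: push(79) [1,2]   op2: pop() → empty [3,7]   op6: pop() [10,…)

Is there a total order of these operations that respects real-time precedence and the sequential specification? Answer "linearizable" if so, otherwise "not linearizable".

not linearizable

already the first 7 events (up to op2's response at time 7) admit no linearization; the first 6 still do
every one of the 2 real-time-consistent orders over 3 completed LIFO stack ops fails the sequential spec
every completion of the 1 pending operation (op4) was checked; none linearizes
one such order, op1, op2, op3 (pending dropped), breaks at step 2 where op2 pop() → empty is illegal
one such order, op1, op3, op2 (pending dropped), breaks at step 3 where op2 pop() → empty is illegal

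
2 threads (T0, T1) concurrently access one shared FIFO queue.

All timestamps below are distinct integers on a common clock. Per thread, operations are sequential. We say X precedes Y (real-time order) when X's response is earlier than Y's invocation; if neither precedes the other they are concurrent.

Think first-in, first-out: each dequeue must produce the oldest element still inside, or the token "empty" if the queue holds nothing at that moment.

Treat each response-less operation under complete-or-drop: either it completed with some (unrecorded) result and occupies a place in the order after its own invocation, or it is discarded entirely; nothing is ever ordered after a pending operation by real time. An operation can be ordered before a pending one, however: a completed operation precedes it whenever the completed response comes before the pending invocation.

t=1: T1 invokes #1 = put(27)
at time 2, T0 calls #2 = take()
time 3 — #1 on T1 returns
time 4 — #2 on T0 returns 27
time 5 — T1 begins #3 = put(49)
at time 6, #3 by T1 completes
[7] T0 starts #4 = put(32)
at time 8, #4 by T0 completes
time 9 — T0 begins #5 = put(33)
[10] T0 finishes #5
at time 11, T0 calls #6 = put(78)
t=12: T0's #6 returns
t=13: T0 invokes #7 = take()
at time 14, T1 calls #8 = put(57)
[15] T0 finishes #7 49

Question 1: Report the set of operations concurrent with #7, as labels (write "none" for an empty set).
#8

concurrent with #7 ([13,15]): every op whose interval crosses 13..15
#1 [1,3]: before
#2 [2,4]: before
#3 [5,6]: before
#4 [7,8]: before
#5 [9,10]: before
#6 [11,12]: before
#8 [14,…): concurrent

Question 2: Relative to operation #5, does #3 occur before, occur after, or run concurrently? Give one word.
before

#3 spans [5,6], #5 spans [9,10]
resp(#3)=6 < inv(#5)=9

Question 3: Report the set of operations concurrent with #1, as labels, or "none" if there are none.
#2

overlap test against #1 [1,3]: concurrent iff the interval meets 1..3
#2 [2,4]: concurrent
#3 [5,6]: after
#4 [7,8]: after
#5 [9,10]: after
#6 [11,12]: after
#7 [13,15]: after
#8 [14,…): after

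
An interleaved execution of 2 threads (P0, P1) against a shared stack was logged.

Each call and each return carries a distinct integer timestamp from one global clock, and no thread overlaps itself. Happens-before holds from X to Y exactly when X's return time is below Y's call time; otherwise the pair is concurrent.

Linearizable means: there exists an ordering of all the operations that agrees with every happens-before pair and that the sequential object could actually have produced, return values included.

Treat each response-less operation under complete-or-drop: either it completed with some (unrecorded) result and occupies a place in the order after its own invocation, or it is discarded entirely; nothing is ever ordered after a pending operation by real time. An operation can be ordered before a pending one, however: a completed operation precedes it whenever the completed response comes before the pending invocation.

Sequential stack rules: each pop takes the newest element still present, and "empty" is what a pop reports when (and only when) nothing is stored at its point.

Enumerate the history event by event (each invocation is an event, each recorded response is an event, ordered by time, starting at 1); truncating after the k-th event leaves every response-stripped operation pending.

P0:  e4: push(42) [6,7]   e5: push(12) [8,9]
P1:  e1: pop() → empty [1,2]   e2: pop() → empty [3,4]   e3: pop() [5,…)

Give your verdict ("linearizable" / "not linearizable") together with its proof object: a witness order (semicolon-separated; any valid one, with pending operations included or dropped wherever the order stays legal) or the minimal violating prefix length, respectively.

linearizable — witness: e1; e2; e3; e4; e5

step 1: e1 pop() → empty — stack <>
step 2: e2 pop() → empty — stack <>
step 3: e3 pop() (pending, included) — stack <>
step 4: e4 push(42) — stack <42>
step 5: e5 push(12) — stack <42,12>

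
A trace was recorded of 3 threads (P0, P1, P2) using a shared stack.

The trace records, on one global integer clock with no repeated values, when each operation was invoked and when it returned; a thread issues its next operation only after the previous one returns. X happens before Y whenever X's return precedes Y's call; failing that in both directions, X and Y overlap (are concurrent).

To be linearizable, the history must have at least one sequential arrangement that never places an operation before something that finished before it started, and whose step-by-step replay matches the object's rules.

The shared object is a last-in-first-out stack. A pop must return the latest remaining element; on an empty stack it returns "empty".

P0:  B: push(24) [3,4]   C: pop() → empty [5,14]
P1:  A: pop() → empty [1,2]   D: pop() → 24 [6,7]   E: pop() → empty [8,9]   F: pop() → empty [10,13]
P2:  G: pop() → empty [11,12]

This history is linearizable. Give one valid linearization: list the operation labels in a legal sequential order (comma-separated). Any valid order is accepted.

A, B, D, C, E, F, G

after step 1 (A pop() → empty): stack <>
after step 2 (B push(24)): stack <24>
after step 3 (D pop() → 24): stack <>
after step 4 (C pop() → empty): stack <>
after step 5 (E pop() → empty): stack <>
after step 6 (F pop() → empty): stack <>
after step 7 (G pop() → empty): stack <>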